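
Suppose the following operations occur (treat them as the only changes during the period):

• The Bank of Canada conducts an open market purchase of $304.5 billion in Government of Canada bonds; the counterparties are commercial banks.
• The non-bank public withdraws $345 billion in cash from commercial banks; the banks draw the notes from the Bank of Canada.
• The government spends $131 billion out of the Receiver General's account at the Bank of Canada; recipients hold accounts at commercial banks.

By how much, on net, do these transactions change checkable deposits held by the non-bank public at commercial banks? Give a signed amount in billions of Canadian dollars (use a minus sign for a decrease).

-$214 billion

OMO purchase (from banks) $304.5 billion: the counterparty is a bank, so public deposits are unchanged → 0.
Currency withdrawal $345 billion: non-bank counterparties' bank balances fall → −$345B.
Government spending $131 billion: non-bank counterparties' bank balances rise → +$131B.
Net: 0 − 345 + 131 = -$214 billion.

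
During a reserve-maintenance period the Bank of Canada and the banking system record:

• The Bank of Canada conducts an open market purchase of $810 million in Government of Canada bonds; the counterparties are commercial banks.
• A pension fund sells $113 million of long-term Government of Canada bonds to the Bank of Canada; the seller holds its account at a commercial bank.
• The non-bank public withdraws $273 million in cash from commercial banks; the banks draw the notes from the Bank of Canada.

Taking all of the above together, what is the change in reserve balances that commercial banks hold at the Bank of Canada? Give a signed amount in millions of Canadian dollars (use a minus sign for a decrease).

OMO purchase (from banks) $810 million: the Bank of Canada pays by crediting reserve accounts → +$810M.
Asset purchase (from non-banks) $113 million: the Bank of Canada pays by crediting reserve accounts → +$113M.
Currency withdrawal $273 million: banks swap reserves for currency → −$273M.
Net: 810 + 113 − 273 = +$650 million.

+$650 million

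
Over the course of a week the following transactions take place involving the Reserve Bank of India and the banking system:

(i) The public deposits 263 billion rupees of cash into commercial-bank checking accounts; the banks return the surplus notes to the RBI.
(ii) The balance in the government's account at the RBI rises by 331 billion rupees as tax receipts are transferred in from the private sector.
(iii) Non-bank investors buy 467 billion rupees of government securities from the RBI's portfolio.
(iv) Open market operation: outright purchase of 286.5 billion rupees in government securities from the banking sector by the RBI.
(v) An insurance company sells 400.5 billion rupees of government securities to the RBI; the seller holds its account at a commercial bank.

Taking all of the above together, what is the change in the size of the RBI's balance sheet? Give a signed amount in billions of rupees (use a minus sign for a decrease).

+220 billion

Currency deposit 263 billion rupees: only the composition of liabilities changes → 0.
Government account inflow 331 billion rupees: only the composition of liabilities changes → 0.
Asset sale (to non-banks) 467 billion rupees: an RBI asset is shed → −467B.
OMO purchase (from banks) 286.5 billion rupees: an RBI asset is acquired → +286.5B.
Asset purchase (from non-banks) 400.5 billion rupees: an RBI asset is acquired → +400.5B.
Net: 0 + 0 − 467 + 286.5 + 400.5 = +220 billion.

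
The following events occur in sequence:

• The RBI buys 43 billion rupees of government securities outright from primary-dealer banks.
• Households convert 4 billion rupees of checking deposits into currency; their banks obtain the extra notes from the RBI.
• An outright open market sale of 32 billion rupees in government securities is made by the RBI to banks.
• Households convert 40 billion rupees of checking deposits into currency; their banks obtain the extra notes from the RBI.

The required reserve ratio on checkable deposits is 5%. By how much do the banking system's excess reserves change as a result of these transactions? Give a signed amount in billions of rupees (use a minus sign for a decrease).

-30.8 billion

OMO purchase (from banks) 43 billion rupees: reserves +43B, deposits 0.
Currency withdrawal 4 billion rupees: reserves −4B, deposits −4B.
OMO sale (to banks) 32 billion rupees: reserves −32B, deposits 0.
Currency withdrawal 40 billion rupees: reserves −40B, deposits −40B.
Totals: Δreserves = −33B, Δdeposits = −44B.
Δrequired reserves = 5% × −44B = −2.2B.
Δexcess reserves = Δreserves − Δrequired = −33B − (−2.2B) = -30.8 billion.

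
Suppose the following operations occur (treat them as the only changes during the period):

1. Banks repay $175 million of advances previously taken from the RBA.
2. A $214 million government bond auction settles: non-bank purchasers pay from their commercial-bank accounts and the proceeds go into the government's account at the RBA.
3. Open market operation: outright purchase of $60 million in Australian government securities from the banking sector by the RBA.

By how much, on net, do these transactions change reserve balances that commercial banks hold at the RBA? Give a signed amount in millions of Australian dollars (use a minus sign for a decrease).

RBA balance sheet:
  Assets:      Securities +$60M, Loans to banks −$175M
  Liabilities: Bank reserves −$329M, Government deposits +$214M
So the change in reserve balances that commercial banks hold at the RBA is -$329 million.

-$329 million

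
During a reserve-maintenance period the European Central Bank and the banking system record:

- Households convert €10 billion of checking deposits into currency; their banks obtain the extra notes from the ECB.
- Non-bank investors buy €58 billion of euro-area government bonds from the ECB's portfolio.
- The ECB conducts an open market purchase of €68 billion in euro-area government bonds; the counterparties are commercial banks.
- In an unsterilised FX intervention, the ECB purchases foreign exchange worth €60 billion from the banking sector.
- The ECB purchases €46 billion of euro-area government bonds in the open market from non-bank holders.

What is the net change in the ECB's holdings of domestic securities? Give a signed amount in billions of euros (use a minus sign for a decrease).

Currency withdrawal €10 billion: the ECB's securities portfolio is untouched → 0.
Asset sale (to non-banks) €58 billion: securities removed from the ECB's portfolio → −€58B.
OMO purchase (from banks) €68 billion: securities added to the ECB's portfolio → +€68B.
FX purchase €60 billion: the ECB's securities portfolio is untouched → 0.
Asset purchase (from non-banks) €46 billion: securities added to the ECB's portfolio → +€46B.
Net: 0 − 58 + 68 + 0 + 46 = +€56 billion.

+€56 billion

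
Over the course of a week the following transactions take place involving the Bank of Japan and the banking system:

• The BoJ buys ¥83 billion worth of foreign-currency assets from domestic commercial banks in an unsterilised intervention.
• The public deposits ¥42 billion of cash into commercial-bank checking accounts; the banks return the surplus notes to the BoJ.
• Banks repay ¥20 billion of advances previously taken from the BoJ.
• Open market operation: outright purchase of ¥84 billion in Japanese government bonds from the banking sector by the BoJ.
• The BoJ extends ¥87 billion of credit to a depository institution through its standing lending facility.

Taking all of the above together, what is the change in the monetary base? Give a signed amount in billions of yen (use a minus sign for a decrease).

+¥234 billion

FX purchase ¥83 billion: BoJ balance sheet expands → +¥83B.
Currency deposit ¥42 billion: just a shift between currency and reserves — both are base money → 0.
Discount-window repayment ¥20 billion: BoJ balance sheet contracts → −¥20B.
OMO purchase (from banks) ¥84 billion: BoJ balance sheet expands → +¥84B.
Discount-window loan ¥87 billion: BoJ balance sheet expands → +¥87B.
Net: 83 + 0 − 20 + 84 + 87 = +¥234 billion.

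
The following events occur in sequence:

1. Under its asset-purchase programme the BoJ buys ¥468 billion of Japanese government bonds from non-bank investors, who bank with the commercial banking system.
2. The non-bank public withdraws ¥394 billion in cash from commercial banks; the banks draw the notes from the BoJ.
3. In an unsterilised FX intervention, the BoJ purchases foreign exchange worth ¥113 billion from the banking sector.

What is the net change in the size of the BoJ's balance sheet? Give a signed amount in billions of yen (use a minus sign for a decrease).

+¥581 billion

Asset purchase (from non-banks) ¥468 billion: a BoJ asset is acquired → +¥468B.
Currency withdrawal ¥394 billion: only the composition of liabilities changes → 0.
FX purchase ¥113 billion: a BoJ asset is acquired → +¥113B.
Net: 468 + 0 + 113 = +¥581 billion.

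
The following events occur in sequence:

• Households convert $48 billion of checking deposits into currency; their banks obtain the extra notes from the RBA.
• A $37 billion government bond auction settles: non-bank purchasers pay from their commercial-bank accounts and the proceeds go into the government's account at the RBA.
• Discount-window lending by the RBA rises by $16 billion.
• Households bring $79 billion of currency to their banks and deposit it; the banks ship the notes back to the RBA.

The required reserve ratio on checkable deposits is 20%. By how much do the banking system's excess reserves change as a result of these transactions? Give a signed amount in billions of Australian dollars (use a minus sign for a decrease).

+$11.2 billion

Currency withdrawal $48 billion: reserves −$48B, deposits −$48B.
Government account inflow $37 billion: reserves −$37B, deposits −$37B.
Discount-window loan $16 billion: reserves +$16B, deposits 0.
Currency deposit $79 billion: reserves +$79B, deposits +$79B.
Totals: Δreserves = +$10B, Δdeposits = −$6B.
Δrequired reserves = 20% × −$6B = −$1.2B.
Δexcess reserves = Δreserves − Δrequired = +$10B − (−$1.2B) = +$11.2 billion.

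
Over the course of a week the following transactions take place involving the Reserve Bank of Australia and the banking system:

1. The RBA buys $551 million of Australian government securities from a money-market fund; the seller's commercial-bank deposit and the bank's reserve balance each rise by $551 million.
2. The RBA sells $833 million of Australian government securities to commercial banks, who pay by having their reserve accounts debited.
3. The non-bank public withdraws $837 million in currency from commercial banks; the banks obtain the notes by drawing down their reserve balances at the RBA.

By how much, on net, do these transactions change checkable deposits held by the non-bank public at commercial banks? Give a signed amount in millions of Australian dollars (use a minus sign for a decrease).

-$286 million

Asset purchase (from non-banks) $551 million: non-bank counterparties' bank balances rise → +$551M.
OMO sale (to banks) $833 million: the counterparty is a bank, so public deposits are unchanged → 0.
Currency withdrawal $837 million: non-bank counterparties' bank balances fall → −$837M.
Net: 551 + 0 − 837 = -$286 million.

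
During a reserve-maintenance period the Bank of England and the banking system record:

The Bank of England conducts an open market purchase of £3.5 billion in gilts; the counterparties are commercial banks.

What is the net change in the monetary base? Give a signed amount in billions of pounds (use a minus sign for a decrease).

+£3.5 billion

Bank of England balance sheet:
  Assets:      Securities +£3.5B
  Liabilities: Bank reserves +£3.5B
Commercial banking system:
  Assets:      Reserves at CB +£3.5B, Securities −£3.5B
  Liabilities: no change
Monetary base = currency + reserves: 0 + (+£3.5B) = +£3.5 billion.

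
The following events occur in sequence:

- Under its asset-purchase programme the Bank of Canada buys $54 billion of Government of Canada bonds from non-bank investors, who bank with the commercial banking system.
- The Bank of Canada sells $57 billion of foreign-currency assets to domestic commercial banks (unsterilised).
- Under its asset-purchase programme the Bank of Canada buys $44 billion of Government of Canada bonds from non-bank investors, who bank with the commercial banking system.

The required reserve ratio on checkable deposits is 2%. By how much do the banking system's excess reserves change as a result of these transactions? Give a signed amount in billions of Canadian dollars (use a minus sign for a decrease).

Asset purchase (from non-banks) $54 billion: reserves +$54B, deposits +$54B.
FX sale $57 billion: reserves −$57B, deposits 0.
Asset purchase (from non-banks) $44 billion: reserves +$44B, deposits +$44B.
Totals: Δreserves = +$41B, Δdeposits = +$98B.
Δrequired reserves = 2% × +$98B = +$1.96B.
Δexcess reserves = Δreserves − Δrequired = +$41B − (+$1.96B) = +$39.04 billion.

+$39.04 billion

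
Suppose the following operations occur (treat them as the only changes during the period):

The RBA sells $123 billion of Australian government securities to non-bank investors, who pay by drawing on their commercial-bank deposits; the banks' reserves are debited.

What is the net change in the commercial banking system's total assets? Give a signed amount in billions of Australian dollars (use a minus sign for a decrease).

-$123 billion

Asset sale (to non-banks) $123 billion: bank balance sheets shrink → −$123B.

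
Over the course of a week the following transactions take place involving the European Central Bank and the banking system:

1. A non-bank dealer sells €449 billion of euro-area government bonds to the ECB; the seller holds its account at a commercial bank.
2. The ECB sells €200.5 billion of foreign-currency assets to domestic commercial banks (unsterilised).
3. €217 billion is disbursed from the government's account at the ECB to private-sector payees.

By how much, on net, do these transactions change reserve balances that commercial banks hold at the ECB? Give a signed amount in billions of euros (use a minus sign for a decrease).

+€465.5 billion

Asset purchase (from non-banks) €449 billion: the ECB pays by crediting reserve accounts → +€449B.
FX sale €200.5 billion: the buying banks pay out of their reserve balances → −€200.5B.
Government spending €217 billion: government payments flow into bank reserve accounts → +€217B.
Net: 449 − 200.5 + 217 = +€465.5 billion.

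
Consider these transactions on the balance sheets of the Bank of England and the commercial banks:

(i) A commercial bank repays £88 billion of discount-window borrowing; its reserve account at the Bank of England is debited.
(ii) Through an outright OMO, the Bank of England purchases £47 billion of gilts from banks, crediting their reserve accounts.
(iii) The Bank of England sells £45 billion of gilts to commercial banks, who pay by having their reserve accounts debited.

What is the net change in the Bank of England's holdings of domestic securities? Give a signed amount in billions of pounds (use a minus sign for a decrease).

+£2 billion

Bank of England balance sheet:
  Assets:      Securities +£2B, Loans to banks −£88B
  Liabilities: Bank reserves −£86B
Commercial banking system:
  Assets:      Reserves at CB −£86B, Securities −£2B
  Liabilities: Borrowings from CB −£88B
So the change in the Bank of England's holdings of domestic securities is +£2 billion.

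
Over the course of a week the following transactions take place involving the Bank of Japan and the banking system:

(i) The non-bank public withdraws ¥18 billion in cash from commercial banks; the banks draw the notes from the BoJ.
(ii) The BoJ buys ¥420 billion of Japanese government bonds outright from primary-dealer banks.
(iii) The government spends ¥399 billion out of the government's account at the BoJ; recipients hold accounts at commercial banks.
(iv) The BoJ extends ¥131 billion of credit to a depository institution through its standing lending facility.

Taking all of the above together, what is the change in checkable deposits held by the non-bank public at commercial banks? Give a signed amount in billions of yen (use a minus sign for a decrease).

BoJ balance sheet:
  Assets:      Securities +¥420B, Loans to banks +¥131B
  Liabilities: Bank reserves +¥932B, Currency in circulation +¥18B, Government deposits −¥399B
Commercial banking system:
  Assets:      Reserves at CB +¥932B, Securities −¥420B
  Liabilities: Checkable deposits +¥381B, Borrowings from CB +¥131B
So the change in checkable deposits held by the non-bank public at commercial banks is +¥381 billion.

+¥381 billion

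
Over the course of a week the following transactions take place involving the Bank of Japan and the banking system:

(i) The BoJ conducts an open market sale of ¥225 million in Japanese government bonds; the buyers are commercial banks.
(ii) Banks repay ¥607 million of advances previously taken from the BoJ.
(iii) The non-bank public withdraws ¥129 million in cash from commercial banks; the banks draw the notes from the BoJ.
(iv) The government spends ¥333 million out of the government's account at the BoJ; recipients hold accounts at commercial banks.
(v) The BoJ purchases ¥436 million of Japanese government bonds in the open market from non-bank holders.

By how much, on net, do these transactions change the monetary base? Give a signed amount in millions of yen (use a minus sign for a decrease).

OMO sale (to banks) ¥225 million: BoJ balance sheet contracts → −¥225M.
Discount-window repayment ¥607 million: BoJ balance sheet contracts → −¥607M.
Currency withdrawal ¥129 million: just a shift between currency and reserves — both are base money → 0.
Government spending ¥333 million: a non-base liability converts back to reserves → +¥333M.
Asset purchase (from non-banks) ¥436 million: BoJ balance sheet expands → +¥436M.
Net: −225 − 607 + 0 + 333 + 436 = -¥63 million.

-¥63 million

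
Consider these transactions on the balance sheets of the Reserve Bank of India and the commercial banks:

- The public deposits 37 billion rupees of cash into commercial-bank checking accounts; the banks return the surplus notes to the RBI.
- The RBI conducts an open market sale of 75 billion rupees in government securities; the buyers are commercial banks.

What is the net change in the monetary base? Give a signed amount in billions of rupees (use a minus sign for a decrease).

-75 billion

RBI balance sheet:
  Assets:      Securities −75B
  Liabilities: Bank reserves −38B, Currency in circulation −37B
Commercial banking system:
  Assets:      Reserves at CB −38B, Securities +75B
  Liabilities: Checkable deposits +37B
Monetary base = currency + reserves: −37B + (−38B) = -75 billion.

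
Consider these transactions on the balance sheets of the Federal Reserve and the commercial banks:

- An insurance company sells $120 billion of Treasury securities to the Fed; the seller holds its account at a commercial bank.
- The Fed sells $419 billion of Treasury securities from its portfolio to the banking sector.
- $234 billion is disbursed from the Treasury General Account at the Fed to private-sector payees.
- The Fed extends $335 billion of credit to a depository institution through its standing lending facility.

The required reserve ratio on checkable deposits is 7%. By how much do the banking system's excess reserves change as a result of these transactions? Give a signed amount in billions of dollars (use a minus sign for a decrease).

Asset purchase (from non-banks) $120 billion: reserves +$120B, deposits +$120B.
OMO sale (to banks) $419 billion: reserves −$419B, deposits 0.
Government spending $234 billion: reserves +$234B, deposits +$234B.
Discount-window loan $335 billion: reserves +$335B, deposits 0.
Totals: Δreserves = +$270B, Δdeposits = +$354B.
Δrequired reserves = 7% × +$354B = +$24.78B.
Δexcess reserves = Δreserves − Δrequired = +$270B − (+$24.78B) = +$245.22 billion.

+$245.22 billion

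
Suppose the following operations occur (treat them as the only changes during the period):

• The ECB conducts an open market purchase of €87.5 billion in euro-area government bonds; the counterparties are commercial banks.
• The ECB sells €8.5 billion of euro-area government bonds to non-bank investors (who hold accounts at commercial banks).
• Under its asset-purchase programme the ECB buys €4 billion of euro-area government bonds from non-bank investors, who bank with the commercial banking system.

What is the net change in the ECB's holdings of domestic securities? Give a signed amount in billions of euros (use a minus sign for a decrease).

+€83 billion

ECB balance sheet:
  Assets:      Securities +€83B
  Liabilities: Bank reserves +€83B
Commercial banking system:
  Assets:      Reserves at CB +€83B, Securities −€87.5B
  Liabilities: Checkable deposits −€4.5B
So the change in the ECB's holdings of domestic securities is +€83 billion.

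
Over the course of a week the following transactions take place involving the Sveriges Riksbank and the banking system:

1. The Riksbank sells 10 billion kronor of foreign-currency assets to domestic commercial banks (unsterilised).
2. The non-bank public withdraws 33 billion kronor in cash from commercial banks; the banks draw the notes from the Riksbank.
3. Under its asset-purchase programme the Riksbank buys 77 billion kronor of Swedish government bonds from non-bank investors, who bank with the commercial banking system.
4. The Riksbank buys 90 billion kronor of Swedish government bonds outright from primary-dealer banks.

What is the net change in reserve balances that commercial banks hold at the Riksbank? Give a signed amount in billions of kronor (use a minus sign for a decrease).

FX sale 10 billion kronor: the buying banks pay out of their reserve balances → −10B.
Currency withdrawal 33 billion kronor: banks swap reserves for currency → −33B.
Asset purchase (from non-banks) 77 billion kronor: the Riksbank pays by crediting reserve accounts → +77B.
OMO purchase (from banks) 90 billion kronor: the Riksbank pays by crediting reserve accounts → +90B.
Net: −10 − 33 + 77 + 90 = +124 billion.

+124 billion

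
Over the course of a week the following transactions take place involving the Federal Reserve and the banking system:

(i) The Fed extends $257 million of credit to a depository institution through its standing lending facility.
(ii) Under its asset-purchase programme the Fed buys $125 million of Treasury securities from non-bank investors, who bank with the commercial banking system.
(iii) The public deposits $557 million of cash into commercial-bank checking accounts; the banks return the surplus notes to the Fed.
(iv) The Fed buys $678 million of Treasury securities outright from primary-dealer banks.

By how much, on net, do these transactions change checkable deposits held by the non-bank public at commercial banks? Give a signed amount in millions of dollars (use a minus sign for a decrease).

Discount-window loan $257 million: the counterparty is a bank, so public deposits are unchanged → 0.
Asset purchase (from non-banks) $125 million: non-bank counterparties' bank balances rise → +$125M.
Currency deposit $557 million: non-bank counterparties' bank balances rise → +$557M.
OMO purchase (from banks) $678 million: the counterparty is a bank, so public deposits are unchanged → 0.
Net: 0 + 125 + 557 + 0 = +$682 million.

+$682 million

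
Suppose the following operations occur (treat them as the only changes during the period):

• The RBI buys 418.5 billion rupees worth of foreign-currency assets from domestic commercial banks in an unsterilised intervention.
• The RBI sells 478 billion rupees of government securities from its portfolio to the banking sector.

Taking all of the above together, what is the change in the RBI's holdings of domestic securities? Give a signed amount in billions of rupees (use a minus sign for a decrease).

-478 billion

RBI balance sheet:
  Assets:      Securities −478B, Foreign assets +418.5B
  Liabilities: Bank reserves −59.5B
Commercial banking system:
  Assets:      Reserves at CB −59.5B, Securities +478B, Foreign assets −418.5B
  Liabilities: no change
So the change in the RBI's holdings of domestic securities is -478 billion.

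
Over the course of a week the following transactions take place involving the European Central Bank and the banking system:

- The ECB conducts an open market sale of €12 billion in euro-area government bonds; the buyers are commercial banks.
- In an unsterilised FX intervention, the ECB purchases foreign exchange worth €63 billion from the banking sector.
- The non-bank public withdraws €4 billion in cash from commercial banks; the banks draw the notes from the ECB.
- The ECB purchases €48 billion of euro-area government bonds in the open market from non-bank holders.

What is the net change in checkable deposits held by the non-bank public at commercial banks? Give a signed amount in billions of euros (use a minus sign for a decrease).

+€44 billion

ECB balance sheet:
  Assets:      Securities +€36B, Foreign assets +€63B
  Liabilities: Bank reserves +€95B, Currency in circulation +€4B
Commercial banking system:
  Assets:      Reserves at CB +€95B, Securities +€12B, Foreign assets −€63B
  Liabilities: Checkable deposits +€44B
So the change in checkable deposits held by the non-bank public at commercial banks is +€44 billion.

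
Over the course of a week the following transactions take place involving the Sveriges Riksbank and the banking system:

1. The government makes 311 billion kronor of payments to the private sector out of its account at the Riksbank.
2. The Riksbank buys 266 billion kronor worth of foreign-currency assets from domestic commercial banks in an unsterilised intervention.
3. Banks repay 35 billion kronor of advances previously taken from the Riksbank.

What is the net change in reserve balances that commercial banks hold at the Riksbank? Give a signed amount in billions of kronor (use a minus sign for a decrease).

+542 billion

Government spending 311 billion kronor: government payments flow into bank reserve accounts → +311B.
FX purchase 266 billion kronor: the Riksbank pays by crediting reserve accounts → +266B.
Discount-window repayment 35 billion kronor: repayment is debited from reserves → −35B.
Net: 311 + 266 − 35 = +542 billion.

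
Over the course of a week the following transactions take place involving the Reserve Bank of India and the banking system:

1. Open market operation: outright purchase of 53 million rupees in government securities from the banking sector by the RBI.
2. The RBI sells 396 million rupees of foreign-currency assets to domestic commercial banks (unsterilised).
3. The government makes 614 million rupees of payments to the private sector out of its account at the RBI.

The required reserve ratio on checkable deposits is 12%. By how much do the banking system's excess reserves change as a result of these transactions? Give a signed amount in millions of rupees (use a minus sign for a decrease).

+197.32 million

OMO purchase (from banks) 53 million rupees: reserves +53M, deposits 0.
FX sale 396 million rupees: reserves −396M, deposits 0.
Government spending 614 million rupees: reserves +614M, deposits +614M.
Totals: Δreserves = +271M, Δdeposits = +614M.
Δrequired reserves = 12% × +614M = +73.68M.
Δexcess reserves = Δreserves − Δrequired = +271M − (+73.68M) = +197.32 million.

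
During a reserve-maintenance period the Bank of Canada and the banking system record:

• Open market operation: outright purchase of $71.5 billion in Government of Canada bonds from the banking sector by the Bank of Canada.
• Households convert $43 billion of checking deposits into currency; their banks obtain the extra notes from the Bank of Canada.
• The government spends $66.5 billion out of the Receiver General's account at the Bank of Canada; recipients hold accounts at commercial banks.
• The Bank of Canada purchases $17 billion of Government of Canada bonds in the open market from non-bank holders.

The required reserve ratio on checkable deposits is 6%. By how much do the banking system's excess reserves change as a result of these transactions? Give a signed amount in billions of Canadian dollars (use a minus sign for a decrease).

OMO purchase (from banks) $71.5 billion: reserves +$71.5B, deposits 0.
Currency withdrawal $43 billion: reserves −$43B, deposits −$43B.
Government spending $66.5 billion: reserves +$66.5B, deposits +$66.5B.
Asset purchase (from non-banks) $17 billion: reserves +$17B, deposits +$17B.
Totals: Δreserves = +$112B, Δdeposits = +$40.5B.
Δrequired reserves = 6% × +$40.5B = +$2.43B.
Δexcess reserves = Δreserves − Δrequired = +$112B − (+$2.43B) = +$109.57 billion.

+$109.57 billion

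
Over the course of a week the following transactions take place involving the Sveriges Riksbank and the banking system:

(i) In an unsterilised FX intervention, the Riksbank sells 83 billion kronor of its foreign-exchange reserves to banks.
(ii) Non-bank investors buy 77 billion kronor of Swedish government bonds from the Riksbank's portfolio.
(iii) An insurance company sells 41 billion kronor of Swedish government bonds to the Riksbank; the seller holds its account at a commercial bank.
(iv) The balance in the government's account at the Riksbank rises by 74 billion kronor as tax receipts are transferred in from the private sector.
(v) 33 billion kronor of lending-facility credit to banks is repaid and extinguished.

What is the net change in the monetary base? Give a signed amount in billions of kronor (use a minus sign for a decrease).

-226 billion

Riksbank balance sheet:
  Assets:      Securities −36B, Loans to banks −33B, Foreign assets −83B
  Liabilities: Bank reserves −226B, Government deposits +74B
Monetary base = currency + reserves: 0 + (−226B) = -226 billion.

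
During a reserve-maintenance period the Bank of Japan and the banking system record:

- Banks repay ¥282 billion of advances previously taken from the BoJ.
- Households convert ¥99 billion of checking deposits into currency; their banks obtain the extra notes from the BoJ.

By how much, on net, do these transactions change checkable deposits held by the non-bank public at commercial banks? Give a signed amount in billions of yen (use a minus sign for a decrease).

-¥99 billion

BoJ balance sheet:
  Assets:      Loans to banks −¥282B
  Liabilities: Bank reserves −¥381B, Currency in circulation +¥99B
Commercial banking system:
  Assets:      Reserves at CB −¥381B
  Liabilities: Checkable deposits −¥99B, Borrowings from CB −¥282B
So the change in checkable deposits held by the non-bank public at commercial banks is -¥99 billion.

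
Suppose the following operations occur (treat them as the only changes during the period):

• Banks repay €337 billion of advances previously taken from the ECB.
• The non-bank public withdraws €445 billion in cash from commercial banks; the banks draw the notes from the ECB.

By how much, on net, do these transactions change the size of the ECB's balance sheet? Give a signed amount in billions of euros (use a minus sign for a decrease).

-€337 billion

Discount-window repayment €337 billion: an ECB asset is shed → −€337B.
Currency withdrawal €445 billion: only the composition of liabilities changes → 0.
Net: −337 + 0 = -€337 billion.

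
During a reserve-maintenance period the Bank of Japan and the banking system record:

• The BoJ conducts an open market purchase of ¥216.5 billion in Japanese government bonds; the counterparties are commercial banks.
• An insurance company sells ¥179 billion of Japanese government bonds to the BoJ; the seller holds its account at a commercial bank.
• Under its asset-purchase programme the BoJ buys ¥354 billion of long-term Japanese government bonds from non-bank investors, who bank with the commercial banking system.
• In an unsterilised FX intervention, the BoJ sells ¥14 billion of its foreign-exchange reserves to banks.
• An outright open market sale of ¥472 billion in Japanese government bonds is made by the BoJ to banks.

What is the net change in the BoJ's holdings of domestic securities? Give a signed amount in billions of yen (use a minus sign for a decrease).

OMO purchase (from banks) ¥216.5 billion: securities added to the BoJ's portfolio → +¥216.5B.
Asset purchase (from non-banks) ¥179 billion: securities added to the BoJ's portfolio → +¥179B.
Asset purchase (from non-banks) ¥354 billion: securities added to the BoJ's portfolio → +¥354B.
FX sale ¥14 billion: the BoJ's securities portfolio is untouched → 0.
OMO sale (to banks) ¥472 billion: securities removed from the BoJ's portfolio → −¥472B.
Net: 216.5 + 179 + 354 + 0 − 472 = +¥277.5 billion.

+¥277.5 billion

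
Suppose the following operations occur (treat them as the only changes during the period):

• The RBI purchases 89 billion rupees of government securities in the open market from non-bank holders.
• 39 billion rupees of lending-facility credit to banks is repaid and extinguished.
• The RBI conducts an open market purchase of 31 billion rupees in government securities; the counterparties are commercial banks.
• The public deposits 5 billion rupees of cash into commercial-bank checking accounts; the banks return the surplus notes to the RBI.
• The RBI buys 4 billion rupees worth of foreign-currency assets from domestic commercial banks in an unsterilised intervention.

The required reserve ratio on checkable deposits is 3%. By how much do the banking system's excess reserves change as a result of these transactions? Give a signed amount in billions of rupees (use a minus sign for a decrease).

Asset purchase (from non-banks) 89 billion rupees: reserves +89B, deposits +89B.
Discount-window repayment 39 billion rupees: reserves −39B, deposits 0.
OMO purchase (from banks) 31 billion rupees: reserves +31B, deposits 0.
Currency deposit 5 billion rupees: reserves +5B, deposits +5B.
FX purchase 4 billion rupees: reserves +4B, deposits 0.
Totals: Δreserves = +90B, Δdeposits = +94B.
Δrequired reserves = 3% × +94B = +2.82B.
Δexcess reserves = Δreserves − Δrequired = +90B − (+2.82B) = +87.18 billion.

+87.18 billion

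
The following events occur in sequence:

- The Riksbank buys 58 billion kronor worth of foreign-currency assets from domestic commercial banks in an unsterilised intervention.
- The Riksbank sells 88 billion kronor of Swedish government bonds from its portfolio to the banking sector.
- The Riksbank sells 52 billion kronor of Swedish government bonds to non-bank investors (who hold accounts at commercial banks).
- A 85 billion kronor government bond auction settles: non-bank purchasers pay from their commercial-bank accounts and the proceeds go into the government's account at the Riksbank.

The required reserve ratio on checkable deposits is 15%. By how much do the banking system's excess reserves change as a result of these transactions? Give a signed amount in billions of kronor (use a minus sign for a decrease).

FX purchase 58 billion kronor: reserves +58B, deposits 0.
OMO sale (to banks) 88 billion kronor: reserves −88B, deposits 0.
Asset sale (to non-banks) 52 billion kronor: reserves −52B, deposits −52B.
Government account inflow 85 billion kronor: reserves −85B, deposits −85B.
Totals: Δreserves = −167B, Δdeposits = −137B.
Δrequired reserves = 15% × −137B = −20.55B.
Δexcess reserves = Δreserves − Δrequired = −167B − (−20.55B) = -146.45 billion.

-146.45 billion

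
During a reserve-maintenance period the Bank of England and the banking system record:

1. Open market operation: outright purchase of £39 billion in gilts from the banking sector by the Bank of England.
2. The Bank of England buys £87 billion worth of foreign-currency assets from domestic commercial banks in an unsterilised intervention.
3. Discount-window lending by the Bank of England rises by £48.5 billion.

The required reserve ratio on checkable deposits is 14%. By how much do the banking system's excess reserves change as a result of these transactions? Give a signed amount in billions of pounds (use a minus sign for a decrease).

+£174.5 billion

OMO purchase (from banks) £39 billion: reserves +£39B, deposits 0.
FX purchase £87 billion: reserves +£87B, deposits 0.
Discount-window loan £48.5 billion: reserves +£48.5B, deposits 0.
Totals: Δreserves = +£174.5B, Δdeposits = 0.
Δrequired reserves = 14% × 0 = 0.
Δexcess reserves = Δreserves − Δrequired = +£174.5B − (0) = +£174.5 billion.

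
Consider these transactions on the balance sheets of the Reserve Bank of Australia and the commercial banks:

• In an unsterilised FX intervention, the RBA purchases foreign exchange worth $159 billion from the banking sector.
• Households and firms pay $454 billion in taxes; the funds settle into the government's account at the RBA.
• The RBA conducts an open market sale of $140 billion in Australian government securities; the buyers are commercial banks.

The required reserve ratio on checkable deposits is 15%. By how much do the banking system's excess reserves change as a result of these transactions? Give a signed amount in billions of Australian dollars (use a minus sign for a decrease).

FX purchase $159 billion: reserves +$159B, deposits 0.
Government account inflow $454 billion: reserves −$454B, deposits −$454B.
OMO sale (to banks) $140 billion: reserves −$140B, deposits 0.
Totals: Δreserves = −$435B, Δdeposits = −$454B.
Δrequired reserves = 15% × −$454B = −$68.1B.
Δexcess reserves = Δreserves − Δrequired = −$435B − (−$68.1B) = -$366.9 billion.

-$366.9 billion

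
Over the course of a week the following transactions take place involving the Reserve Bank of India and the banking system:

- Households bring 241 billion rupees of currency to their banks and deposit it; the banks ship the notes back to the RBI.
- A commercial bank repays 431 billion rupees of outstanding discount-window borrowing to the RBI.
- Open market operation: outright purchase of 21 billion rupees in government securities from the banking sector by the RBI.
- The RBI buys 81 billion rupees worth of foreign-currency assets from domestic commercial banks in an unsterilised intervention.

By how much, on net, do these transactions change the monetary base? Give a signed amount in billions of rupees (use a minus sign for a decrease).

Currency deposit 241 billion rupees: just a shift between currency and reserves — both are base money → 0.
Discount-window repayment 431 billion rupees: RBI balance sheet contracts → −431B.
OMO purchase (from banks) 21 billion rupees: RBI balance sheet expands → +21B.
FX purchase 81 billion rupees: RBI balance sheet expands → +81B.
Net: 0 − 431 + 21 + 81 = -329 billion.

-329 billion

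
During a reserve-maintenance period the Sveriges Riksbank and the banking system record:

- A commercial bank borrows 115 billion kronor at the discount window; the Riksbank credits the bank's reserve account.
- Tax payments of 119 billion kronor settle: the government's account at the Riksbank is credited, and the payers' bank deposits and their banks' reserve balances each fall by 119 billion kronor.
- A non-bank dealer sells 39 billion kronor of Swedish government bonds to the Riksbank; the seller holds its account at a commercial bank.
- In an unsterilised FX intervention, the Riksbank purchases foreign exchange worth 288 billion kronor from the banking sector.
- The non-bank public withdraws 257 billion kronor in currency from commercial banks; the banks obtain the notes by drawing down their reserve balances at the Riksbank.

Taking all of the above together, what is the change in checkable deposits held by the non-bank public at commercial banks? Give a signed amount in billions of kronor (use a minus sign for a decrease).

-337 billion

Discount-window loan 115 billion kronor: the counterparty is a bank, so public deposits are unchanged → 0.
Government account inflow 119 billion kronor: non-bank counterparties' bank balances fall → −119B.
Asset purchase (from non-banks) 39 billion kronor: non-bank counterparties' bank balances rise → +39B.
FX purchase 288 billion kronor: the counterparty is a bank, so public deposits are unchanged → 0.
Currency withdrawal 257 billion kronor: non-bank counterparties' bank balances fall → −257B.
Net: 0 − 119 + 39 + 0 − 257 = -337 billion.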